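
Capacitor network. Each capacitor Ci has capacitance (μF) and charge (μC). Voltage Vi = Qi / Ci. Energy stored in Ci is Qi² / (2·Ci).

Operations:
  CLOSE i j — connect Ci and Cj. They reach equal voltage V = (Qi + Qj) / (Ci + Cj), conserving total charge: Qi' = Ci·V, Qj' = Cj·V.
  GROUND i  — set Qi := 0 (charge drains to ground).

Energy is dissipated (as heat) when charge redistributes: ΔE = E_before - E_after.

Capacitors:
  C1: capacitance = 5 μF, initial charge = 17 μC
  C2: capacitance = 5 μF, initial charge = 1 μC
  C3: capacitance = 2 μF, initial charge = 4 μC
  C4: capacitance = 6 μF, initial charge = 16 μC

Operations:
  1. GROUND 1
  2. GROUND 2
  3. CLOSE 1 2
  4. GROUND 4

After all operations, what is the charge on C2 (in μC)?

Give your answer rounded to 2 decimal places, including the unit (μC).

Answer: 0.00 μC

Derivation:
Initial: C1(5μF, Q=17μC, V=3.40V), C2(5μF, Q=1μC, V=0.20V), C3(2μF, Q=4μC, V=2.00V), C4(6μF, Q=16μC, V=2.67V)
Op 1: GROUND 1: Q1=0; energy lost=28.900
Op 2: GROUND 2: Q2=0; energy lost=0.100
Op 3: CLOSE 1-2: Q_total=0.00, C_total=10.00, V=0.00; Q1=0.00, Q2=0.00; dissipated=0.000
Op 4: GROUND 4: Q4=0; energy lost=21.333
Final charges: Q1=0.00, Q2=0.00, Q3=4.00, Q4=0.00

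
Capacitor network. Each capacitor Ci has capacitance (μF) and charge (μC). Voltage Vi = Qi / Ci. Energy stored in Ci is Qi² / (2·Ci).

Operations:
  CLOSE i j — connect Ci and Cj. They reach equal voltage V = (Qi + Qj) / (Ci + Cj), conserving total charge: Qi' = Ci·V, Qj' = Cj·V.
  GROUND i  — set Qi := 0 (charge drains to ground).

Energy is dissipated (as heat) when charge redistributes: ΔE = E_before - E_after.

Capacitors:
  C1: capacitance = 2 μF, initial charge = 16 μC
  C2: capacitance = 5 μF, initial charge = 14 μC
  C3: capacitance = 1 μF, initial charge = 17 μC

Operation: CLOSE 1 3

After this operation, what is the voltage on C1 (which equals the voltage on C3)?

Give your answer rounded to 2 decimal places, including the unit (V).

Answer: 11.00 V

Derivation:
Initial: C1(2μF, Q=16μC, V=8.00V), C2(5μF, Q=14μC, V=2.80V), C3(1μF, Q=17μC, V=17.00V)
Op 1: CLOSE 1-3: Q_total=33.00, C_total=3.00, V=11.00; Q1=22.00, Q3=11.00; dissipated=27.000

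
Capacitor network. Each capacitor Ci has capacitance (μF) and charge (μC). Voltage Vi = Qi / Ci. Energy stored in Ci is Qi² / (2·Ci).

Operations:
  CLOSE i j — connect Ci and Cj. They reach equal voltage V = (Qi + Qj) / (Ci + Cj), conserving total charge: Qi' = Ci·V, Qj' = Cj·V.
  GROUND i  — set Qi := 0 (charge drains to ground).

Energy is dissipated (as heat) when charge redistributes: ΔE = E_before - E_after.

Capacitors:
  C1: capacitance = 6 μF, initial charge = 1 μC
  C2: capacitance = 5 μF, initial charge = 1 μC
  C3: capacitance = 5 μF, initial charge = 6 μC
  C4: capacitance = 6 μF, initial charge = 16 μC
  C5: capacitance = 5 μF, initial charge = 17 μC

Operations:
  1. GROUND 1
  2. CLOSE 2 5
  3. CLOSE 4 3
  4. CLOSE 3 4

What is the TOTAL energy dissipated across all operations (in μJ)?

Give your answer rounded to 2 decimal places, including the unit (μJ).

Answer: 15.82 μJ

Derivation:
Initial: C1(6μF, Q=1μC, V=0.17V), C2(5μF, Q=1μC, V=0.20V), C3(5μF, Q=6μC, V=1.20V), C4(6μF, Q=16μC, V=2.67V), C5(5μF, Q=17μC, V=3.40V)
Op 1: GROUND 1: Q1=0; energy lost=0.083
Op 2: CLOSE 2-5: Q_total=18.00, C_total=10.00, V=1.80; Q2=9.00, Q5=9.00; dissipated=12.800
Op 3: CLOSE 4-3: Q_total=22.00, C_total=11.00, V=2.00; Q4=12.00, Q3=10.00; dissipated=2.933
Op 4: CLOSE 3-4: Q_total=22.00, C_total=11.00, V=2.00; Q3=10.00, Q4=12.00; dissipated=0.000
Total dissipated: 15.817 μJ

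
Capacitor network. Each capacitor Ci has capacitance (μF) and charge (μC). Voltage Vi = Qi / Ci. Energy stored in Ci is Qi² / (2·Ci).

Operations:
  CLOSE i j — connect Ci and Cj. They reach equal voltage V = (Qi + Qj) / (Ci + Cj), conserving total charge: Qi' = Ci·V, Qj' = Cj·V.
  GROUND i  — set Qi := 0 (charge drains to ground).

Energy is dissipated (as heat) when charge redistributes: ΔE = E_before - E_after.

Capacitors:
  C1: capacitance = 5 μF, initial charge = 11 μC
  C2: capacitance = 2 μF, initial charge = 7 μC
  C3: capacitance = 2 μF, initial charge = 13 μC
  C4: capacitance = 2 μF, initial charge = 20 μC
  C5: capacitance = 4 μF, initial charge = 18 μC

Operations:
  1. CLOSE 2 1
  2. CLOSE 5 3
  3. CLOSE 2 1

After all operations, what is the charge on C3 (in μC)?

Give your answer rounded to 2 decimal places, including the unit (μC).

Answer: 10.33 μC

Derivation:
Initial: C1(5μF, Q=11μC, V=2.20V), C2(2μF, Q=7μC, V=3.50V), C3(2μF, Q=13μC, V=6.50V), C4(2μF, Q=20μC, V=10.00V), C5(4μF, Q=18μC, V=4.50V)
Op 1: CLOSE 2-1: Q_total=18.00, C_total=7.00, V=2.57; Q2=5.14, Q1=12.86; dissipated=1.207
Op 2: CLOSE 5-3: Q_total=31.00, C_total=6.00, V=5.17; Q5=20.67, Q3=10.33; dissipated=2.667
Op 3: CLOSE 2-1: Q_total=18.00, C_total=7.00, V=2.57; Q2=5.14, Q1=12.86; dissipated=0.000
Final charges: Q1=12.86, Q2=5.14, Q3=10.33, Q4=20.00, Q5=20.67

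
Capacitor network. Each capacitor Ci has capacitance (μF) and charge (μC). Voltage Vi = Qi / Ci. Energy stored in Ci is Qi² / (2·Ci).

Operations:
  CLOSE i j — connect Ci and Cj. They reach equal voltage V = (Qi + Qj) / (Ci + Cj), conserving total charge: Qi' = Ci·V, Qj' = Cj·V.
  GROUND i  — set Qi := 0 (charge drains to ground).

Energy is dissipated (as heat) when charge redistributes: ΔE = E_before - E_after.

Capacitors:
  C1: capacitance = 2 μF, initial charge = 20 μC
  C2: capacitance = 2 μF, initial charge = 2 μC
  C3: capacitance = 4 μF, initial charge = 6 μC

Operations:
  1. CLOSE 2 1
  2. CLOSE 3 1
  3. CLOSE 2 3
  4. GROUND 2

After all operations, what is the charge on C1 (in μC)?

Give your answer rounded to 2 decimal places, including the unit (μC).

Initial: C1(2μF, Q=20μC, V=10.00V), C2(2μF, Q=2μC, V=1.00V), C3(4μF, Q=6μC, V=1.50V)
Op 1: CLOSE 2-1: Q_total=22.00, C_total=4.00, V=5.50; Q2=11.00, Q1=11.00; dissipated=40.500
Op 2: CLOSE 3-1: Q_total=17.00, C_total=6.00, V=2.83; Q3=11.33, Q1=5.67; dissipated=10.667
Op 3: CLOSE 2-3: Q_total=22.33, C_total=6.00, V=3.72; Q2=7.44, Q3=14.89; dissipated=4.741
Op 4: GROUND 2: Q2=0; energy lost=13.855
Final charges: Q1=5.67, Q2=0.00, Q3=14.89

Answer: 5.67 μC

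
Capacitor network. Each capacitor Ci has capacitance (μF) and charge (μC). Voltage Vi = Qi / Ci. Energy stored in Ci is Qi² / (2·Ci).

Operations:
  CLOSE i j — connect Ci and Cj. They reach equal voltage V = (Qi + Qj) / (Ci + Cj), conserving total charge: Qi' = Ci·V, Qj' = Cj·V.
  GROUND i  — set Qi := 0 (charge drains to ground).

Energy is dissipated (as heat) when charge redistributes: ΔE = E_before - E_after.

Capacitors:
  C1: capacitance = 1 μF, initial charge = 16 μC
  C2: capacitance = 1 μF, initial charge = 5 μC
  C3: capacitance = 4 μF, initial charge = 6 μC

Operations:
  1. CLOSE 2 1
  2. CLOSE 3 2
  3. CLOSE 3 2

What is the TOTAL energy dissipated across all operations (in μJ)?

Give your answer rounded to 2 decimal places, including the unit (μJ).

Initial: C1(1μF, Q=16μC, V=16.00V), C2(1μF, Q=5μC, V=5.00V), C3(4μF, Q=6μC, V=1.50V)
Op 1: CLOSE 2-1: Q_total=21.00, C_total=2.00, V=10.50; Q2=10.50, Q1=10.50; dissipated=30.250
Op 2: CLOSE 3-2: Q_total=16.50, C_total=5.00, V=3.30; Q3=13.20, Q2=3.30; dissipated=32.400
Op 3: CLOSE 3-2: Q_total=16.50, C_total=5.00, V=3.30; Q3=13.20, Q2=3.30; dissipated=0.000
Total dissipated: 62.650 μJ

Answer: 62.65 μJ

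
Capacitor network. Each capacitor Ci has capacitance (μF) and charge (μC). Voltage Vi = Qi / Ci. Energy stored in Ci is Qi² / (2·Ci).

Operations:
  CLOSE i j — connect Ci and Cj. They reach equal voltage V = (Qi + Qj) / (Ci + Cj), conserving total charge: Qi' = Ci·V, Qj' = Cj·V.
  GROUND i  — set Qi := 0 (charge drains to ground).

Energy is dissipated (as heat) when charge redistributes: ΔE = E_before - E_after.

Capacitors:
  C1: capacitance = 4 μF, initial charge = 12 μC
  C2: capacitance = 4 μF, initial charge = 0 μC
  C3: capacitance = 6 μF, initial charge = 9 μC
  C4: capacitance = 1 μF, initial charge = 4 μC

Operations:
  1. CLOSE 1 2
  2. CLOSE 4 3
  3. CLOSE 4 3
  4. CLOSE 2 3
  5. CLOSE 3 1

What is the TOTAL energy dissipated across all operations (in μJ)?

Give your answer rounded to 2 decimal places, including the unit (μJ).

Answer: 11.89 μJ

Derivation:
Initial: C1(4μF, Q=12μC, V=3.00V), C2(4μF, Q=0μC, V=0.00V), C3(6μF, Q=9μC, V=1.50V), C4(1μF, Q=4μC, V=4.00V)
Op 1: CLOSE 1-2: Q_total=12.00, C_total=8.00, V=1.50; Q1=6.00, Q2=6.00; dissipated=9.000
Op 2: CLOSE 4-3: Q_total=13.00, C_total=7.00, V=1.86; Q4=1.86, Q3=11.14; dissipated=2.679
Op 3: CLOSE 4-3: Q_total=13.00, C_total=7.00, V=1.86; Q4=1.86, Q3=11.14; dissipated=0.000
Op 4: CLOSE 2-3: Q_total=17.14, C_total=10.00, V=1.71; Q2=6.86, Q3=10.29; dissipated=0.153
Op 5: CLOSE 3-1: Q_total=16.29, C_total=10.00, V=1.63; Q3=9.77, Q1=6.51; dissipated=0.055
Total dissipated: 11.887 μJ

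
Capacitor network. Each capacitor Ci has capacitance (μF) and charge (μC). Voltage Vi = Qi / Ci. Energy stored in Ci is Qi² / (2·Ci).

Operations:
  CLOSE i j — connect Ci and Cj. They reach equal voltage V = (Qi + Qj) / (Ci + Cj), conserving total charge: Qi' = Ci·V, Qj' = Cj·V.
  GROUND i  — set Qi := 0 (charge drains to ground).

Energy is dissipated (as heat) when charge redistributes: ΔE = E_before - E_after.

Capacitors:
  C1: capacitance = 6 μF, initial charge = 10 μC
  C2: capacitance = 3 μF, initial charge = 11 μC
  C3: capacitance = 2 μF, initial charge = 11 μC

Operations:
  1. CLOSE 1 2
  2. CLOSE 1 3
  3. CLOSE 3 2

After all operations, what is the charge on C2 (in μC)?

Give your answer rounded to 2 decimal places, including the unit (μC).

Initial: C1(6μF, Q=10μC, V=1.67V), C2(3μF, Q=11μC, V=3.67V), C3(2μF, Q=11μC, V=5.50V)
Op 1: CLOSE 1-2: Q_total=21.00, C_total=9.00, V=2.33; Q1=14.00, Q2=7.00; dissipated=4.000
Op 2: CLOSE 1-3: Q_total=25.00, C_total=8.00, V=3.12; Q1=18.75, Q3=6.25; dissipated=7.521
Op 3: CLOSE 3-2: Q_total=13.25, C_total=5.00, V=2.65; Q3=5.30, Q2=7.95; dissipated=0.376
Final charges: Q1=18.75, Q2=7.95, Q3=5.30

Answer: 7.95 μC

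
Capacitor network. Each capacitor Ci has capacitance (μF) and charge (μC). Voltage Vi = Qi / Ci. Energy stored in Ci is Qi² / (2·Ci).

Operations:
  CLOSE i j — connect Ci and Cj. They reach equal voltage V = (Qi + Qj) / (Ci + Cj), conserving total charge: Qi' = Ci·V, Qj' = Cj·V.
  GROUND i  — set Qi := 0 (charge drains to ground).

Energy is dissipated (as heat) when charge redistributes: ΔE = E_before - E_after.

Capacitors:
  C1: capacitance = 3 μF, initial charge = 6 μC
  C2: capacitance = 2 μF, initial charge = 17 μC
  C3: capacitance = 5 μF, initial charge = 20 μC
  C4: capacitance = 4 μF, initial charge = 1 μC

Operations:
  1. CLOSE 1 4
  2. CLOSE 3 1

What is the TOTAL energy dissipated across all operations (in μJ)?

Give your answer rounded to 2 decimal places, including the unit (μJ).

Answer: 11.06 μJ

Derivation:
Initial: C1(3μF, Q=6μC, V=2.00V), C2(2μF, Q=17μC, V=8.50V), C3(5μF, Q=20μC, V=4.00V), C4(4μF, Q=1μC, V=0.25V)
Op 1: CLOSE 1-4: Q_total=7.00, C_total=7.00, V=1.00; Q1=3.00, Q4=4.00; dissipated=2.625
Op 2: CLOSE 3-1: Q_total=23.00, C_total=8.00, V=2.88; Q3=14.38, Q1=8.62; dissipated=8.438
Total dissipated: 11.062 μJ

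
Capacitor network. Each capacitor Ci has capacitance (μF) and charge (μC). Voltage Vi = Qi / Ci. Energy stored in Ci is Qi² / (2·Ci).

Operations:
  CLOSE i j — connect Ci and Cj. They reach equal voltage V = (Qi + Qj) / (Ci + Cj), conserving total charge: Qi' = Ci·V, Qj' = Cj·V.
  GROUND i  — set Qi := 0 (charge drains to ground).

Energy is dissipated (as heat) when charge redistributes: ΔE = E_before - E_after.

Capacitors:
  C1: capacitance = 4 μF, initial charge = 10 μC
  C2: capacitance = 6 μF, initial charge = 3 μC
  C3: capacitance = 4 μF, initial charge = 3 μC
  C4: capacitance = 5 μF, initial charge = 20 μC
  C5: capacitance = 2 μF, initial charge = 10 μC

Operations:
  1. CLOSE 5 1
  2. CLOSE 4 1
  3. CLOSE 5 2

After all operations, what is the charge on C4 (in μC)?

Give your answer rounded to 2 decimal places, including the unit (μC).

Answer: 18.52 μC

Derivation:
Initial: C1(4μF, Q=10μC, V=2.50V), C2(6μF, Q=3μC, V=0.50V), C3(4μF, Q=3μC, V=0.75V), C4(5μF, Q=20μC, V=4.00V), C5(2μF, Q=10μC, V=5.00V)
Op 1: CLOSE 5-1: Q_total=20.00, C_total=6.00, V=3.33; Q5=6.67, Q1=13.33; dissipated=4.167
Op 2: CLOSE 4-1: Q_total=33.33, C_total=9.00, V=3.70; Q4=18.52, Q1=14.81; dissipated=0.494
Op 3: CLOSE 5-2: Q_total=9.67, C_total=8.00, V=1.21; Q5=2.42, Q2=7.25; dissipated=6.021
Final charges: Q1=14.81, Q2=7.25, Q3=3.00, Q4=18.52, Q5=2.42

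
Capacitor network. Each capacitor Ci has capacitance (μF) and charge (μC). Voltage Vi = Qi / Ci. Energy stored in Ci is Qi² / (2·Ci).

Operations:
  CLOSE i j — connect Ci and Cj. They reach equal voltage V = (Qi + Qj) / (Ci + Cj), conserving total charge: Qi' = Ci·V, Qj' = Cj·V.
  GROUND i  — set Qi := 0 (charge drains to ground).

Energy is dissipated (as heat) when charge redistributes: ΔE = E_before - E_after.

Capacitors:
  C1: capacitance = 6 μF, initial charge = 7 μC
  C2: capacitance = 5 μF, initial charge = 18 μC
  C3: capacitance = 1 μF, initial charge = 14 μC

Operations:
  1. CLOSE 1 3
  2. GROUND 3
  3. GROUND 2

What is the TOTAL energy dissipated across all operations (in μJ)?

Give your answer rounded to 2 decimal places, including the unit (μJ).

Answer: 107.48 μJ

Derivation:
Initial: C1(6μF, Q=7μC, V=1.17V), C2(5μF, Q=18μC, V=3.60V), C3(1μF, Q=14μC, V=14.00V)
Op 1: CLOSE 1-3: Q_total=21.00, C_total=7.00, V=3.00; Q1=18.00, Q3=3.00; dissipated=70.583
Op 2: GROUND 3: Q3=0; energy lost=4.500
Op 3: GROUND 2: Q2=0; energy lost=32.400
Total dissipated: 107.483 μJ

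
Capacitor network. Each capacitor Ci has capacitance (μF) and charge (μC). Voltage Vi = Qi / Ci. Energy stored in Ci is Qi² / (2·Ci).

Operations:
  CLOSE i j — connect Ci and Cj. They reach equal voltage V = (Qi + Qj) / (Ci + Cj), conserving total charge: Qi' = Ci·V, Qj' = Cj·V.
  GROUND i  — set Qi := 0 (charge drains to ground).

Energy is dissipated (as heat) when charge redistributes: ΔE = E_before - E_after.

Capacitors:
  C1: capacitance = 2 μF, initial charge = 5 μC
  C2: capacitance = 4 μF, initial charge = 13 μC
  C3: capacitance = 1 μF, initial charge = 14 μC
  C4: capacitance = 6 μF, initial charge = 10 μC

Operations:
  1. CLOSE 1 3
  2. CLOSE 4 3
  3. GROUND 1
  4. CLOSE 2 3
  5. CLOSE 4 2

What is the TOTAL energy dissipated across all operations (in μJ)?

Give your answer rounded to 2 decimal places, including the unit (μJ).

Initial: C1(2μF, Q=5μC, V=2.50V), C2(4μF, Q=13μC, V=3.25V), C3(1μF, Q=14μC, V=14.00V), C4(6μF, Q=10μC, V=1.67V)
Op 1: CLOSE 1-3: Q_total=19.00, C_total=3.00, V=6.33; Q1=12.67, Q3=6.33; dissipated=44.083
Op 2: CLOSE 4-3: Q_total=16.33, C_total=7.00, V=2.33; Q4=14.00, Q3=2.33; dissipated=9.333
Op 3: GROUND 1: Q1=0; energy lost=40.111
Op 4: CLOSE 2-3: Q_total=15.33, C_total=5.00, V=3.07; Q2=12.27, Q3=3.07; dissipated=0.336
Op 5: CLOSE 4-2: Q_total=26.27, C_total=10.00, V=2.63; Q4=15.76, Q2=10.51; dissipated=0.645
Total dissipated: 94.509 μJ

Answer: 94.51 μJ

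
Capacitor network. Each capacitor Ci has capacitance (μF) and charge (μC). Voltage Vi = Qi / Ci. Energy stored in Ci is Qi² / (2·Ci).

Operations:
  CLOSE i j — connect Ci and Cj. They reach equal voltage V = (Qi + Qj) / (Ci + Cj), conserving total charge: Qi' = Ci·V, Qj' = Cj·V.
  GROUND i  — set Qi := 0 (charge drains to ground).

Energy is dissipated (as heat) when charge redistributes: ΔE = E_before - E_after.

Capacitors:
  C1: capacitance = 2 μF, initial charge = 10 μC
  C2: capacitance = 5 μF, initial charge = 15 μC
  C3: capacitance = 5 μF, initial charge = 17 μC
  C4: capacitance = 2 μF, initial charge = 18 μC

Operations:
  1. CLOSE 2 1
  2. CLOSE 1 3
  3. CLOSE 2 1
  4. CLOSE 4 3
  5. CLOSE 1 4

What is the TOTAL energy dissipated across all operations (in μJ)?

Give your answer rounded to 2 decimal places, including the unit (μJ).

Answer: 26.02 μJ

Derivation:
Initial: C1(2μF, Q=10μC, V=5.00V), C2(5μF, Q=15μC, V=3.00V), C3(5μF, Q=17μC, V=3.40V), C4(2μF, Q=18μC, V=9.00V)
Op 1: CLOSE 2-1: Q_total=25.00, C_total=7.00, V=3.57; Q2=17.86, Q1=7.14; dissipated=2.857
Op 2: CLOSE 1-3: Q_total=24.14, C_total=7.00, V=3.45; Q1=6.90, Q3=17.24; dissipated=0.021
Op 3: CLOSE 2-1: Q_total=24.76, C_total=7.00, V=3.54; Q2=17.68, Q1=7.07; dissipated=0.011
Op 4: CLOSE 4-3: Q_total=35.24, C_total=7.00, V=5.03; Q4=10.07, Q3=25.17; dissipated=22.010
Op 5: CLOSE 1-4: Q_total=17.14, C_total=4.00, V=4.29; Q1=8.57, Q4=8.57; dissipated=1.123
Total dissipated: 26.022 μJ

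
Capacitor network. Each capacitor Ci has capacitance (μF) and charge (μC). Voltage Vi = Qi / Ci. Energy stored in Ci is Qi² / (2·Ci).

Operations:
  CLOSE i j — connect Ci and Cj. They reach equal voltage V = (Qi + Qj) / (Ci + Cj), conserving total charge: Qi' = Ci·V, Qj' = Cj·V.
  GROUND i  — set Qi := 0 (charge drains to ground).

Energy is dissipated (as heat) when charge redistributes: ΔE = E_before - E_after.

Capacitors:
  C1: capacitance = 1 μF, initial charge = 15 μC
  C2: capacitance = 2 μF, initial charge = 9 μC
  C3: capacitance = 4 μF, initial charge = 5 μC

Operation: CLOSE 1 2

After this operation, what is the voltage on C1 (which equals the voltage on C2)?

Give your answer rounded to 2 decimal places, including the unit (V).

Answer: 8.00 V

Derivation:
Initial: C1(1μF, Q=15μC, V=15.00V), C2(2μF, Q=9μC, V=4.50V), C3(4μF, Q=5μC, V=1.25V)
Op 1: CLOSE 1-2: Q_total=24.00, C_total=3.00, V=8.00; Q1=8.00, Q2=16.00; dissipated=36.750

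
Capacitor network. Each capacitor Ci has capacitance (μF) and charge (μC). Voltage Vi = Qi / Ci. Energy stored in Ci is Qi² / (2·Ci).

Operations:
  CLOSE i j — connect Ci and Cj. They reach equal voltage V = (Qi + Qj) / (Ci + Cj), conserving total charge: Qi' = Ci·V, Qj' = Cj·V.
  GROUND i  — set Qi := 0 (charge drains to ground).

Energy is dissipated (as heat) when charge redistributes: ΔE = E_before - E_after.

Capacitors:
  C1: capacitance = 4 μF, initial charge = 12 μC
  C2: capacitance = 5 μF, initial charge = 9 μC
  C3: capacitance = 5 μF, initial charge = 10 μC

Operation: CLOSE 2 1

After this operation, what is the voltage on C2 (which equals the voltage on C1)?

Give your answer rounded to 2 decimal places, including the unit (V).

Answer: 2.33 V

Derivation:
Initial: C1(4μF, Q=12μC, V=3.00V), C2(5μF, Q=9μC, V=1.80V), C3(5μF, Q=10μC, V=2.00V)
Op 1: CLOSE 2-1: Q_total=21.00, C_total=9.00, V=2.33; Q2=11.67, Q1=9.33; dissipated=1.600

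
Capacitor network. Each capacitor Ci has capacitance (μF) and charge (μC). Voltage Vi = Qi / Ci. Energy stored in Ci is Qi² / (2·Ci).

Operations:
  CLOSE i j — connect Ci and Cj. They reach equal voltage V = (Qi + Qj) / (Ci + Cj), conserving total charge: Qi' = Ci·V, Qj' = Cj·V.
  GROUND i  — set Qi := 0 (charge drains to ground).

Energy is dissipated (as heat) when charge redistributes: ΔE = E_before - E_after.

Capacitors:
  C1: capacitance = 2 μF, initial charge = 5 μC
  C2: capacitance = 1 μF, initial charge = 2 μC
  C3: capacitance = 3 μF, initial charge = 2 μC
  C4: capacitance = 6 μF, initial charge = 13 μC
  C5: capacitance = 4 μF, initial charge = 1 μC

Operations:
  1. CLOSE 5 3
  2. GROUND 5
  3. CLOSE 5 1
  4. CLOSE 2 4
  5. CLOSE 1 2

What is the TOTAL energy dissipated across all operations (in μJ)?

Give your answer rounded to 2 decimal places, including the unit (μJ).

Initial: C1(2μF, Q=5μC, V=2.50V), C2(1μF, Q=2μC, V=2.00V), C3(3μF, Q=2μC, V=0.67V), C4(6μF, Q=13μC, V=2.17V), C5(4μF, Q=1μC, V=0.25V)
Op 1: CLOSE 5-3: Q_total=3.00, C_total=7.00, V=0.43; Q5=1.71, Q3=1.29; dissipated=0.149
Op 2: GROUND 5: Q5=0; energy lost=0.367
Op 3: CLOSE 5-1: Q_total=5.00, C_total=6.00, V=0.83; Q5=3.33, Q1=1.67; dissipated=4.167
Op 4: CLOSE 2-4: Q_total=15.00, C_total=7.00, V=2.14; Q2=2.14, Q4=12.86; dissipated=0.012
Op 5: CLOSE 1-2: Q_total=3.81, C_total=3.00, V=1.27; Q1=2.54, Q2=1.27; dissipated=0.572
Total dissipated: 5.266 μJ

Answer: 5.27 μJ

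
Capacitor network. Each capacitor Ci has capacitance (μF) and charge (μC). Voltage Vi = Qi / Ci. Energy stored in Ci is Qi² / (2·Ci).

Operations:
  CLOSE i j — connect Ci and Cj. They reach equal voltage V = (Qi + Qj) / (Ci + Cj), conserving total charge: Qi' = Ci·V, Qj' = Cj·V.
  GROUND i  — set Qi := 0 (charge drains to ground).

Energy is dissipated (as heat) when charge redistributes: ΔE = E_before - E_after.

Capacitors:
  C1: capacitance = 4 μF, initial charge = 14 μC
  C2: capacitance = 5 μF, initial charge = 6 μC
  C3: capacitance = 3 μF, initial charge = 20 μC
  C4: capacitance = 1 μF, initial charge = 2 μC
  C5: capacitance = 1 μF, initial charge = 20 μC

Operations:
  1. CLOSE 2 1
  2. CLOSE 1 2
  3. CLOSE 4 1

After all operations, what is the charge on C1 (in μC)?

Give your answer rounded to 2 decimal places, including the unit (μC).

Answer: 8.71 μC

Derivation:
Initial: C1(4μF, Q=14μC, V=3.50V), C2(5μF, Q=6μC, V=1.20V), C3(3μF, Q=20μC, V=6.67V), C4(1μF, Q=2μC, V=2.00V), C5(1μF, Q=20μC, V=20.00V)
Op 1: CLOSE 2-1: Q_total=20.00, C_total=9.00, V=2.22; Q2=11.11, Q1=8.89; dissipated=5.878
Op 2: CLOSE 1-2: Q_total=20.00, C_total=9.00, V=2.22; Q1=8.89, Q2=11.11; dissipated=0.000
Op 3: CLOSE 4-1: Q_total=10.89, C_total=5.00, V=2.18; Q4=2.18, Q1=8.71; dissipated=0.020
Final charges: Q1=8.71, Q2=11.11, Q3=20.00, Q4=2.18, Q5=20.00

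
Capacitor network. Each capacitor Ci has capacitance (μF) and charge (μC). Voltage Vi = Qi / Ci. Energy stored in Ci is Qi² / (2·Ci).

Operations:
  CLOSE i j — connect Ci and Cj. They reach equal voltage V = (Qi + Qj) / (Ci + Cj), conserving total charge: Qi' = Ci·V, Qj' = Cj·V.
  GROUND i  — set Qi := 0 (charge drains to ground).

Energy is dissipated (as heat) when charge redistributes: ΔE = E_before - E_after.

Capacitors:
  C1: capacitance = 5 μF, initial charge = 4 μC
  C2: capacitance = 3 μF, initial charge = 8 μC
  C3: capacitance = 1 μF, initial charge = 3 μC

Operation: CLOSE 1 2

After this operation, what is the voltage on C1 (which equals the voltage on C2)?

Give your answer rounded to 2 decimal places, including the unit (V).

Answer: 1.50 V

Derivation:
Initial: C1(5μF, Q=4μC, V=0.80V), C2(3μF, Q=8μC, V=2.67V), C3(1μF, Q=3μC, V=3.00V)
Op 1: CLOSE 1-2: Q_total=12.00, C_total=8.00, V=1.50; Q1=7.50, Q2=4.50; dissipated=3.267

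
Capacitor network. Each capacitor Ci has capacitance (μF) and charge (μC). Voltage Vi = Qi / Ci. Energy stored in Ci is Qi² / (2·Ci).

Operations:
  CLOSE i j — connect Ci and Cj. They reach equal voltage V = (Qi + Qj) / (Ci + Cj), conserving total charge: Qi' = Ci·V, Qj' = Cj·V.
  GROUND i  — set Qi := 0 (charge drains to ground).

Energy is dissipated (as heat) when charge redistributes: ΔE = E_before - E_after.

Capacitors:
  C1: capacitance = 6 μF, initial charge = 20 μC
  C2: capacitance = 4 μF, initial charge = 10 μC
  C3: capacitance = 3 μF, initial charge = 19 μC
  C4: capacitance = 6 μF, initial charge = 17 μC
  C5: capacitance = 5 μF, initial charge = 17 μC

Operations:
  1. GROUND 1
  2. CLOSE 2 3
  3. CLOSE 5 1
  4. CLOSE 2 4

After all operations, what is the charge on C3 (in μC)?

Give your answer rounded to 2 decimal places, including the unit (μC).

Initial: C1(6μF, Q=20μC, V=3.33V), C2(4μF, Q=10μC, V=2.50V), C3(3μF, Q=19μC, V=6.33V), C4(6μF, Q=17μC, V=2.83V), C5(5μF, Q=17μC, V=3.40V)
Op 1: GROUND 1: Q1=0; energy lost=33.333
Op 2: CLOSE 2-3: Q_total=29.00, C_total=7.00, V=4.14; Q2=16.57, Q3=12.43; dissipated=12.595
Op 3: CLOSE 5-1: Q_total=17.00, C_total=11.00, V=1.55; Q5=7.73, Q1=9.27; dissipated=15.764
Op 4: CLOSE 2-4: Q_total=33.57, C_total=10.00, V=3.36; Q2=13.43, Q4=20.14; dissipated=2.058
Final charges: Q1=9.27, Q2=13.43, Q3=12.43, Q4=20.14, Q5=7.73

Answer: 12.43 μC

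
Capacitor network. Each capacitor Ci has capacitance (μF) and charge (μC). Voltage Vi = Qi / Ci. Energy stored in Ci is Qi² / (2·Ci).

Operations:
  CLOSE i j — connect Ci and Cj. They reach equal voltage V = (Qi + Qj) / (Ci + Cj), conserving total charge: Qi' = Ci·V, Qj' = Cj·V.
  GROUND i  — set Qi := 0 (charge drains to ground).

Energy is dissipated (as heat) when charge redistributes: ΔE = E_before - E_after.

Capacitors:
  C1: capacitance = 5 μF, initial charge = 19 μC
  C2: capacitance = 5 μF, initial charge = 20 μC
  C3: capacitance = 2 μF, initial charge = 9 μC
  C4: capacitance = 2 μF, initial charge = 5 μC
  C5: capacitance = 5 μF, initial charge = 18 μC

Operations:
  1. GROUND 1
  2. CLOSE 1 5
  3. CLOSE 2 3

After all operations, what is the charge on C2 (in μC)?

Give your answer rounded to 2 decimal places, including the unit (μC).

Initial: C1(5μF, Q=19μC, V=3.80V), C2(5μF, Q=20μC, V=4.00V), C3(2μF, Q=9μC, V=4.50V), C4(2μF, Q=5μC, V=2.50V), C5(5μF, Q=18μC, V=3.60V)
Op 1: GROUND 1: Q1=0; energy lost=36.100
Op 2: CLOSE 1-5: Q_total=18.00, C_total=10.00, V=1.80; Q1=9.00, Q5=9.00; dissipated=16.200
Op 3: CLOSE 2-3: Q_total=29.00, C_total=7.00, V=4.14; Q2=20.71, Q3=8.29; dissipated=0.179
Final charges: Q1=9.00, Q2=20.71, Q3=8.29, Q4=5.00, Q5=9.00

Answer: 20.71 μC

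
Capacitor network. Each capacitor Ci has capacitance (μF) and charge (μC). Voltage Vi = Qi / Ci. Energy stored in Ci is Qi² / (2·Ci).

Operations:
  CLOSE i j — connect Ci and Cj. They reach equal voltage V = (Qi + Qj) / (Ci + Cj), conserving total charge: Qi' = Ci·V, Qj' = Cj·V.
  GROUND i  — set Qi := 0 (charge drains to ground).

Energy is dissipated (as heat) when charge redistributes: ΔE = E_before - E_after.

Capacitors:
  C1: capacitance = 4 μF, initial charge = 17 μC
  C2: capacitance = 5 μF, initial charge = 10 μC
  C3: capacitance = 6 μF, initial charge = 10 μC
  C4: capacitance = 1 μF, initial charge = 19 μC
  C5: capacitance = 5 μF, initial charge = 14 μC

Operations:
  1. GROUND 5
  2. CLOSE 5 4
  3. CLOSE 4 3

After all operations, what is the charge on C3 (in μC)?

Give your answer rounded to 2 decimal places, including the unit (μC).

Initial: C1(4μF, Q=17μC, V=4.25V), C2(5μF, Q=10μC, V=2.00V), C3(6μF, Q=10μC, V=1.67V), C4(1μF, Q=19μC, V=19.00V), C5(5μF, Q=14μC, V=2.80V)
Op 1: GROUND 5: Q5=0; energy lost=19.600
Op 2: CLOSE 5-4: Q_total=19.00, C_total=6.00, V=3.17; Q5=15.83, Q4=3.17; dissipated=150.417
Op 3: CLOSE 4-3: Q_total=13.17, C_total=7.00, V=1.88; Q4=1.88, Q3=11.29; dissipated=0.964
Final charges: Q1=17.00, Q2=10.00, Q3=11.29, Q4=1.88, Q5=15.83

Answer: 11.29 μC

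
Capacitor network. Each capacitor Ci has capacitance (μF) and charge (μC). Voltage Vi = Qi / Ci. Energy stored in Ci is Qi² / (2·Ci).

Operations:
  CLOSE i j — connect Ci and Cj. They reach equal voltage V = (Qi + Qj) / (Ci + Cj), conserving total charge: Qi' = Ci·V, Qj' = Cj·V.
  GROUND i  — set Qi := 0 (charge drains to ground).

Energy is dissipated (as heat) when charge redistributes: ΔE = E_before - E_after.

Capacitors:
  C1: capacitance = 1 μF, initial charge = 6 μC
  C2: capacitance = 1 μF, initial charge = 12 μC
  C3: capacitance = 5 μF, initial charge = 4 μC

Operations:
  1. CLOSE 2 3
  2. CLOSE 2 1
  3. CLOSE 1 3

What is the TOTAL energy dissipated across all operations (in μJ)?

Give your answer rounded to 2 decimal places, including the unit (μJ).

Initial: C1(1μF, Q=6μC, V=6.00V), C2(1μF, Q=12μC, V=12.00V), C3(5μF, Q=4μC, V=0.80V)
Op 1: CLOSE 2-3: Q_total=16.00, C_total=6.00, V=2.67; Q2=2.67, Q3=13.33; dissipated=52.267
Op 2: CLOSE 2-1: Q_total=8.67, C_total=2.00, V=4.33; Q2=4.33, Q1=4.33; dissipated=2.778
Op 3: CLOSE 1-3: Q_total=17.67, C_total=6.00, V=2.94; Q1=2.94, Q3=14.72; dissipated=1.157
Total dissipated: 56.202 μJ

Answer: 56.20 μJ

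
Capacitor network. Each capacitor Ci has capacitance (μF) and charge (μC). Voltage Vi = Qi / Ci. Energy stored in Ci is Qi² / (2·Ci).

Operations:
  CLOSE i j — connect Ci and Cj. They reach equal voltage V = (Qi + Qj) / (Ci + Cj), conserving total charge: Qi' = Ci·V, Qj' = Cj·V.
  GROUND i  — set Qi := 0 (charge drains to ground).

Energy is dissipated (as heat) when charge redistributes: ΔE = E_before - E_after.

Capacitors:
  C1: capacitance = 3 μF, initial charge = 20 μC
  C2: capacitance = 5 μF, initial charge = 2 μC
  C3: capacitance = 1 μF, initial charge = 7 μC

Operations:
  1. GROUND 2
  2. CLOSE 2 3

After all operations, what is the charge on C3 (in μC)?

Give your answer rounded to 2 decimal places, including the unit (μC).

Answer: 1.17 μC

Derivation:
Initial: C1(3μF, Q=20μC, V=6.67V), C2(5μF, Q=2μC, V=0.40V), C3(1μF, Q=7μC, V=7.00V)
Op 1: GROUND 2: Q2=0; energy lost=0.400
Op 2: CLOSE 2-3: Q_total=7.00, C_total=6.00, V=1.17; Q2=5.83, Q3=1.17; dissipated=20.417
Final charges: Q1=20.00, Q2=5.83, Q3=1.17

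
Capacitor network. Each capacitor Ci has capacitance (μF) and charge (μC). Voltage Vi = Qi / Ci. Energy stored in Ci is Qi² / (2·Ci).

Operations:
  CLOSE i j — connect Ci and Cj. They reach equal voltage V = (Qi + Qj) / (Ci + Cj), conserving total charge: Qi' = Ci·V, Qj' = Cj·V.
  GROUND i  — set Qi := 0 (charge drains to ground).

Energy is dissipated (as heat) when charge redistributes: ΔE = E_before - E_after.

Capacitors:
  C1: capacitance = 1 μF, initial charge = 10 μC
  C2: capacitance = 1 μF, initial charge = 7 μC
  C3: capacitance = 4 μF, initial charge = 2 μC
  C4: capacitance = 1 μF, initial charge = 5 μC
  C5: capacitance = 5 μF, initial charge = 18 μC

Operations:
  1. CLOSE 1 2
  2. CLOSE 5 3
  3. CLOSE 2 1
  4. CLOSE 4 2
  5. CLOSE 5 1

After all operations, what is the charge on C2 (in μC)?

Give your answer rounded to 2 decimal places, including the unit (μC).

Answer: 6.75 μC

Derivation:
Initial: C1(1μF, Q=10μC, V=10.00V), C2(1μF, Q=7μC, V=7.00V), C3(4μF, Q=2μC, V=0.50V), C4(1μF, Q=5μC, V=5.00V), C5(5μF, Q=18μC, V=3.60V)
Op 1: CLOSE 1-2: Q_total=17.00, C_total=2.00, V=8.50; Q1=8.50, Q2=8.50; dissipated=2.250
Op 2: CLOSE 5-3: Q_total=20.00, C_total=9.00, V=2.22; Q5=11.11, Q3=8.89; dissipated=10.678
Op 3: CLOSE 2-1: Q_total=17.00, C_total=2.00, V=8.50; Q2=8.50, Q1=8.50; dissipated=0.000
Op 4: CLOSE 4-2: Q_total=13.50, C_total=2.00, V=6.75; Q4=6.75, Q2=6.75; dissipated=3.062
Op 5: CLOSE 5-1: Q_total=19.61, C_total=6.00, V=3.27; Q5=16.34, Q1=3.27; dissipated=16.421
Final charges: Q1=3.27, Q2=6.75, Q3=8.89, Q4=6.75, Q5=16.34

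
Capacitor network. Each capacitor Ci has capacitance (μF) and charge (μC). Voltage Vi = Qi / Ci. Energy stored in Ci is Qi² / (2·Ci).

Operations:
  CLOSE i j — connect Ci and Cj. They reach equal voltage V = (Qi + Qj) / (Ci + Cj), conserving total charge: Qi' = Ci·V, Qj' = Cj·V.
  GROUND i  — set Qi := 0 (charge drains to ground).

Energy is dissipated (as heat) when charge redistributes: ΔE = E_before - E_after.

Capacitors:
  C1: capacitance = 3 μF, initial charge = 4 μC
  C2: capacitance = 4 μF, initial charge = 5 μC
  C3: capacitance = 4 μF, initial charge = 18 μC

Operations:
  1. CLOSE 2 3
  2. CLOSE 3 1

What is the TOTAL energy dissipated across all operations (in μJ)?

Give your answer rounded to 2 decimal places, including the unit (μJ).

Answer: 12.60 μJ

Derivation:
Initial: C1(3μF, Q=4μC, V=1.33V), C2(4μF, Q=5μC, V=1.25V), C3(4μF, Q=18μC, V=4.50V)
Op 1: CLOSE 2-3: Q_total=23.00, C_total=8.00, V=2.88; Q2=11.50, Q3=11.50; dissipated=10.562
Op 2: CLOSE 3-1: Q_total=15.50, C_total=7.00, V=2.21; Q3=8.86, Q1=6.64; dissipated=2.037
Total dissipated: 12.600 μJ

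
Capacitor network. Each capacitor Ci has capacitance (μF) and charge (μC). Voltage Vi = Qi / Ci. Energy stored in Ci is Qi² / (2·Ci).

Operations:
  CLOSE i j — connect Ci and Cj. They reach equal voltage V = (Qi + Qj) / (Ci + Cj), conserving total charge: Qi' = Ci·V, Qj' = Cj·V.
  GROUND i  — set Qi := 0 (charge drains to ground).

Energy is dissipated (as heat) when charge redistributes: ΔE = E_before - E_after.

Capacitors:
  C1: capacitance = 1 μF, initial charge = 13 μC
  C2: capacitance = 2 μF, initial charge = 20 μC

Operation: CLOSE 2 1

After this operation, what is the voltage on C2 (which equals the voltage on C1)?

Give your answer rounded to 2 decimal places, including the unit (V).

Initial: C1(1μF, Q=13μC, V=13.00V), C2(2μF, Q=20μC, V=10.00V)
Op 1: CLOSE 2-1: Q_total=33.00, C_total=3.00, V=11.00; Q2=22.00, Q1=11.00; dissipated=3.000

Answer: 11.00 V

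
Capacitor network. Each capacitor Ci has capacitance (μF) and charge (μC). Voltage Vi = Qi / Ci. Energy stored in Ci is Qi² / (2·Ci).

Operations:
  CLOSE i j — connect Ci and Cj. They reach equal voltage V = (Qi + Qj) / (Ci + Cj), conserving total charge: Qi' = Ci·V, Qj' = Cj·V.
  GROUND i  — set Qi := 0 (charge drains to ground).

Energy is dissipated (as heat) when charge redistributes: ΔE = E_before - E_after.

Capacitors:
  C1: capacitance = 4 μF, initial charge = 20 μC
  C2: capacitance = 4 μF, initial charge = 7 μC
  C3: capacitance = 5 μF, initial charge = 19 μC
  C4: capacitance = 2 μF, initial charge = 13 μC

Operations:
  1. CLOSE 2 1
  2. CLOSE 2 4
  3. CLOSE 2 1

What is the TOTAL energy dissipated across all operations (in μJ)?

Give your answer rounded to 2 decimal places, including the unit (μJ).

Initial: C1(4μF, Q=20μC, V=5.00V), C2(4μF, Q=7μC, V=1.75V), C3(5μF, Q=19μC, V=3.80V), C4(2μF, Q=13μC, V=6.50V)
Op 1: CLOSE 2-1: Q_total=27.00, C_total=8.00, V=3.38; Q2=13.50, Q1=13.50; dissipated=10.562
Op 2: CLOSE 2-4: Q_total=26.50, C_total=6.00, V=4.42; Q2=17.67, Q4=8.83; dissipated=6.510
Op 3: CLOSE 2-1: Q_total=31.17, C_total=8.00, V=3.90; Q2=15.58, Q1=15.58; dissipated=1.085
Total dissipated: 18.158 μJ

Answer: 18.16 μJ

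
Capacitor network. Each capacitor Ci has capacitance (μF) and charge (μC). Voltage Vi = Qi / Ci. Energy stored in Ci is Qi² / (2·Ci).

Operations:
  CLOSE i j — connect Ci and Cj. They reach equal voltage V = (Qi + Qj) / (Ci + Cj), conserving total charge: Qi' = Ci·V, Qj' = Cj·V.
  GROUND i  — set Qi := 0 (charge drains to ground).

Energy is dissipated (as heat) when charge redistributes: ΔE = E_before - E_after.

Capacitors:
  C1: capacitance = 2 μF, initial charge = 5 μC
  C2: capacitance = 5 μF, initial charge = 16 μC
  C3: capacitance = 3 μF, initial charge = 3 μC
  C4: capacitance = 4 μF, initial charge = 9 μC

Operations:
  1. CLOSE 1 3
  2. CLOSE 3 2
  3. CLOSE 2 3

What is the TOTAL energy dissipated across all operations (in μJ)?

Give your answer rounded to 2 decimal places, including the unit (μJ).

Answer: 3.75 μJ

Derivation:
Initial: C1(2μF, Q=5μC, V=2.50V), C2(5μF, Q=16μC, V=3.20V), C3(3μF, Q=3μC, V=1.00V), C4(4μF, Q=9μC, V=2.25V)
Op 1: CLOSE 1-3: Q_total=8.00, C_total=5.00, V=1.60; Q1=3.20, Q3=4.80; dissipated=1.350
Op 2: CLOSE 3-2: Q_total=20.80, C_total=8.00, V=2.60; Q3=7.80, Q2=13.00; dissipated=2.400
Op 3: CLOSE 2-3: Q_total=20.80, C_total=8.00, V=2.60; Q2=13.00, Q3=7.80; dissipated=0.000
Total dissipated: 3.750 μJ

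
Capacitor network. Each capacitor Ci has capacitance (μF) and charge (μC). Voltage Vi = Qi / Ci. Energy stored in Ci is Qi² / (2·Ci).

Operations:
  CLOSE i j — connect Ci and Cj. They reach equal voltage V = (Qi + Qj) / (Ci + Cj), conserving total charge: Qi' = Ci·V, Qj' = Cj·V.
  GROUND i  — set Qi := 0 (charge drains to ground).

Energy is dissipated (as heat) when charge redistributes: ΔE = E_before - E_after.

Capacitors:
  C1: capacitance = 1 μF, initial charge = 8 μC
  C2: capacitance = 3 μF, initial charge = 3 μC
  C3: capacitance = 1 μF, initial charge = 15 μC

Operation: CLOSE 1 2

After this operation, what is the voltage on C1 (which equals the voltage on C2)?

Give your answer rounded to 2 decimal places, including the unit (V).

Answer: 2.75 V

Derivation:
Initial: C1(1μF, Q=8μC, V=8.00V), C2(3μF, Q=3μC, V=1.00V), C3(1μF, Q=15μC, V=15.00V)
Op 1: CLOSE 1-2: Q_total=11.00, C_total=4.00, V=2.75; Q1=2.75, Q2=8.25; dissipated=18.375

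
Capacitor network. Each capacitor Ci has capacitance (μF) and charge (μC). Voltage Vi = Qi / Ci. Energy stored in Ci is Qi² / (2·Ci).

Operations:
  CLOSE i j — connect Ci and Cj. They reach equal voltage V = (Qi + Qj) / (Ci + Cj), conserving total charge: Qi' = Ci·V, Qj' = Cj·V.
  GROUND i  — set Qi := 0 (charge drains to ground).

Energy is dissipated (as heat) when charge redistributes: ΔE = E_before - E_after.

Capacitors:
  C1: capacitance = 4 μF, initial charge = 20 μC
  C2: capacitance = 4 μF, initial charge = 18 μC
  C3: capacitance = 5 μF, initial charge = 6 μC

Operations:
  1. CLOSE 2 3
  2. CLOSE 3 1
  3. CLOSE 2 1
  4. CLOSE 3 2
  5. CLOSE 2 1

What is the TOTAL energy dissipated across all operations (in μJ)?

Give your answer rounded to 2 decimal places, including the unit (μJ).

Answer: 19.61 μJ

Derivation:
Initial: C1(4μF, Q=20μC, V=5.00V), C2(4μF, Q=18μC, V=4.50V), C3(5μF, Q=6μC, V=1.20V)
Op 1: CLOSE 2-3: Q_total=24.00, C_total=9.00, V=2.67; Q2=10.67, Q3=13.33; dissipated=12.100
Op 2: CLOSE 3-1: Q_total=33.33, C_total=9.00, V=3.70; Q3=18.52, Q1=14.81; dissipated=6.049
Op 3: CLOSE 2-1: Q_total=25.48, C_total=8.00, V=3.19; Q2=12.74, Q1=12.74; dissipated=1.075
Op 4: CLOSE 3-2: Q_total=31.26, C_total=9.00, V=3.47; Q3=17.37, Q2=13.89; dissipated=0.299
Op 5: CLOSE 2-1: Q_total=26.63, C_total=8.00, V=3.33; Q2=13.32, Q1=13.32; dissipated=0.083
Total dissipated: 19.607 μJ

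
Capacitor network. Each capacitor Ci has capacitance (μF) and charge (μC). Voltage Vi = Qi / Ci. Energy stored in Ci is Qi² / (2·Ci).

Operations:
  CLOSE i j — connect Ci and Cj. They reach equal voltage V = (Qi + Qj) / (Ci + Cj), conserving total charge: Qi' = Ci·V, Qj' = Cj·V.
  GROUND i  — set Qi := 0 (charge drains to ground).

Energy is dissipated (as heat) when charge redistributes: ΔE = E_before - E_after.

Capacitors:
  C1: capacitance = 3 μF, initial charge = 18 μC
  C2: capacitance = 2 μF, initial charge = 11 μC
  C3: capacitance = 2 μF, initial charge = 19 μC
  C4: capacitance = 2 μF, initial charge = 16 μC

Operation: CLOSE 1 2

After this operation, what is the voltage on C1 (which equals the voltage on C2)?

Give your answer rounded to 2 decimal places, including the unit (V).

Answer: 5.80 V

Derivation:
Initial: C1(3μF, Q=18μC, V=6.00V), C2(2μF, Q=11μC, V=5.50V), C3(2μF, Q=19μC, V=9.50V), C4(2μF, Q=16μC, V=8.00V)
Op 1: CLOSE 1-2: Q_total=29.00, C_total=5.00, V=5.80; Q1=17.40, Q2=11.60; dissipated=0.150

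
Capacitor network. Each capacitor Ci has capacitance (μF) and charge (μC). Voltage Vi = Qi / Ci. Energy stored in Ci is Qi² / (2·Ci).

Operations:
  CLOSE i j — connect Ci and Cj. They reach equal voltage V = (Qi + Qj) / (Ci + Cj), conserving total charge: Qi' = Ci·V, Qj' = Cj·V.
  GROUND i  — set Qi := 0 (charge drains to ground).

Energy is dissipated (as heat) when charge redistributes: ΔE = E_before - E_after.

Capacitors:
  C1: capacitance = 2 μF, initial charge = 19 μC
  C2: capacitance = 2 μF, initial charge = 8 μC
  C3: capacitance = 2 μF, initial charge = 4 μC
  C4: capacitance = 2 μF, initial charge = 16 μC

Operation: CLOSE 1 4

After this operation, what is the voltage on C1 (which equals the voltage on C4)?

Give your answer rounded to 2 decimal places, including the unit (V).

Answer: 8.75 V

Derivation:
Initial: C1(2μF, Q=19μC, V=9.50V), C2(2μF, Q=8μC, V=4.00V), C3(2μF, Q=4μC, V=2.00V), C4(2μF, Q=16μC, V=8.00V)
Op 1: CLOSE 1-4: Q_total=35.00, C_total=4.00, V=8.75; Q1=17.50, Q4=17.50; dissipated=1.125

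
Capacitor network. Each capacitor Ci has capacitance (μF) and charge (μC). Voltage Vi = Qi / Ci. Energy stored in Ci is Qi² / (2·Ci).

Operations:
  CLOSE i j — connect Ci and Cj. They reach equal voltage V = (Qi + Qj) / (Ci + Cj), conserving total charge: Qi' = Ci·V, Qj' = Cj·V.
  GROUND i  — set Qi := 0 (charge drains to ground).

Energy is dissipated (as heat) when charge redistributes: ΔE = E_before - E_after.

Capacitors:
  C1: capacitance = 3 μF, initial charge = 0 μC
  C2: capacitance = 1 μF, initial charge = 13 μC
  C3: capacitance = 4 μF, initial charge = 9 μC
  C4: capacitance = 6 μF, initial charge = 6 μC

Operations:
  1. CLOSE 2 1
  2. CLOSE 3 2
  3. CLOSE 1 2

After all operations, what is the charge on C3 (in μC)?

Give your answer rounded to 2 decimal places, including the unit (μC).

Answer: 9.80 μC

Derivation:
Initial: C1(3μF, Q=0μC, V=0.00V), C2(1μF, Q=13μC, V=13.00V), C3(4μF, Q=9μC, V=2.25V), C4(6μF, Q=6μC, V=1.00V)
Op 1: CLOSE 2-1: Q_total=13.00, C_total=4.00, V=3.25; Q2=3.25, Q1=9.75; dissipated=63.375
Op 2: CLOSE 3-2: Q_total=12.25, C_total=5.00, V=2.45; Q3=9.80, Q2=2.45; dissipated=0.400
Op 3: CLOSE 1-2: Q_total=12.20, C_total=4.00, V=3.05; Q1=9.15, Q2=3.05; dissipated=0.240
Final charges: Q1=9.15, Q2=3.05, Q3=9.80, Q4=6.00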